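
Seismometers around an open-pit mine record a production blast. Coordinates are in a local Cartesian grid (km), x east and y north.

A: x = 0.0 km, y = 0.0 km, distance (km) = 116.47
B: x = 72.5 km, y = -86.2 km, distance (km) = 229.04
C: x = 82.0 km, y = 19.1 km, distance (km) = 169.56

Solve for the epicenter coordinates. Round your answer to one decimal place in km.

Circle about each station: x² + y² = 116.47²; (x − 72.5)² + (y + 86.2)² = 229.04²; (x − 82.0)² + (y − 19.1)² = 169.56².
Subtracting pairs of circle equations eliminates x²+y² and gives linear equations (the radical axes):
145.0 x − 172.4 y = -26207.37
164.0 x + 38.2 y = -8096.52
Solving the 2×2 system: x ≈ -70.9, y ≈ 92.4 km.

(-70.9, 92.4)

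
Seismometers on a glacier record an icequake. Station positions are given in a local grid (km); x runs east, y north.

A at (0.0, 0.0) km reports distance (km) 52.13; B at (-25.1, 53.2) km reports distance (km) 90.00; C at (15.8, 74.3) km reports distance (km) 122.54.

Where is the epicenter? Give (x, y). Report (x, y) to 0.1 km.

x ≈ -37.8 km, y ≈ -35.9 km

Circle about each station: x² + y² = 52.13²; (x + 25.1)² + (y − 53.2)² = 90.00²; (x − 15.8)² + (y − 74.3)² = 122.54².
Subtracting the A equation from the B and C equations removes the quadratic terms:
-50.2 x + 106.4 y = -1922.21
31.6 x + 148.6 y = -6528.38
Solving the 2×2 system: x ≈ -37.8, y ≈ -35.9 km.
Check against A (with the unrounded x, y): √(x²+y²) = 52.12 ≈ 52.13 km. ✓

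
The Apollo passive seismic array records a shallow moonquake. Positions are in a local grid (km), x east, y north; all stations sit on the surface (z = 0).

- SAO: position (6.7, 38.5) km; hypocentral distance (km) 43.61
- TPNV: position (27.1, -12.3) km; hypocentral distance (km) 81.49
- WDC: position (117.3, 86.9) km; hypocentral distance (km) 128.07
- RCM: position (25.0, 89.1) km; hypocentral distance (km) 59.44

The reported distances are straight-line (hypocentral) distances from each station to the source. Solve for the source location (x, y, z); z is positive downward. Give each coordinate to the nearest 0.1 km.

Each station gives a sphere (x−x_i)² + (y−y_i)² + z² = d_i² (stations at z=0).
Subtracting the SAO sphere from TPNV and WDC: z² cancels, leaving linear equations in x and y:
40.8 x − 101.6 y = -5380.23
221.2 x + 96.8 y = 5283.67
Solving: x ≈ 0.606, y ≈ 53.198 km (keep extra digits for the depth step; rounded: 0.6, 53.2).
Then from the SAO sphere: z² = 43.61² − (x − 6.7)² − (y − 38.5)² with x = 0.606, y = 53.198, so z ≈ 40.604 ≈ 40.6 km.
Check against RCM (with the unrounded solution): distance 59.44 ≈ 59.44 km. ✓

x ≈ 0.6 km, y ≈ 53.2 km, depth ≈ 40.6 km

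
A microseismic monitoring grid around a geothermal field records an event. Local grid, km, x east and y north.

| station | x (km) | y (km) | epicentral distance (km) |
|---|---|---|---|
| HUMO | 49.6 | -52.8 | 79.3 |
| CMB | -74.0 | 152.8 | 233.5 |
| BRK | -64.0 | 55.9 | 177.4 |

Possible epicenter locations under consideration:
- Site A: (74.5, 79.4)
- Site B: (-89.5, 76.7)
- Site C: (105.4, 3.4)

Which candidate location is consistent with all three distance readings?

For each candidate, compare |candidate − station| to the reported distance:
Site A: residuals HUMO 55.2, CMB 67.9, BRK 36.9 → max 67.9 km
Site B: residuals HUMO 110.8, CMB 155.8, BRK 144.5 → max 155.8 km
Site C: residuals HUMO 0.1, CMB 0.0, BRK 0.1 → max 0.1 km
Only Site C has all residuals ≈ 0.

Site C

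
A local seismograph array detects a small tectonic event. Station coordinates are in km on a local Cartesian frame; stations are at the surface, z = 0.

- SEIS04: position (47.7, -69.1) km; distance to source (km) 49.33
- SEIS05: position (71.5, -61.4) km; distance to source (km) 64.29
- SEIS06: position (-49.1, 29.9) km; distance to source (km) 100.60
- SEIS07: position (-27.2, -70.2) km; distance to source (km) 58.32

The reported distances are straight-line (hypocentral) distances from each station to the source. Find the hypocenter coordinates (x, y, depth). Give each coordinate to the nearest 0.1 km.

Each station gives a sphere (x−x_i)² + (y−y_i)² + z² = d_i² (stations at z=0).
Subtracting the SEIS04 sphere from SEIS05 and SEIS06: z² cancels, leaving linear equations in x and y:
47.6 x + 15.4 y = 132.35
-193.6 x + 198.0 y = -11432.19
Solving: x ≈ 16.303, y ≈ -41.797 km (keep extra digits for the depth step; rounded: 16.3, -41.8).
Then from the SEIS04 sphere: z² = 49.33² − (x − 47.7)² − (y + 69.1)² with x = 16.303, y = -41.797, so z ≈ 26.499 ≈ 26.5 km.

(16.3, -41.8, 26.5)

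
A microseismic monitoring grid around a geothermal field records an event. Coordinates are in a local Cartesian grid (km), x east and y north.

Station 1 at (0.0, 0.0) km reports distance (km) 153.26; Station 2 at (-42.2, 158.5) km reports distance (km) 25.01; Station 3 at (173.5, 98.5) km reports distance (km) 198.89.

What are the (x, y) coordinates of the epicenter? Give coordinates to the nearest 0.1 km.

x ≈ -18.0 km, y ≈ 152.2 km

Circle about each station: x² + y² = 153.26²; (x + 42.2)² + (y − 158.5)² = 25.01²; (x − 173.5)² + (y − 98.5)² = 198.89².
Subtracting the Station 1 equation from the Station 2 and Station 3 equations removes the quadratic terms:
-84.4 x + 317.0 y = 49766.22
347.0 x + 197.0 y = 23735.90
Solving the 2×2 system: x ≈ -18.0, y ≈ 152.2 km.
Check against Station 1 (with the unrounded x, y): √(x²+y²) = 153.26 ≈ 153.26 km. ✓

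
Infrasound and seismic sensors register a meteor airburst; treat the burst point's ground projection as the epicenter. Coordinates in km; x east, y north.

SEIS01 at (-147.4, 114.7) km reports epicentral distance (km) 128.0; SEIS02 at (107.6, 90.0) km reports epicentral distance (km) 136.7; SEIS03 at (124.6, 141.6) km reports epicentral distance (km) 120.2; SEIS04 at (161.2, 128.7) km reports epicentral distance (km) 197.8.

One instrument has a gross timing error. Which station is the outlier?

SEIS03

Solve using three stations at a time. Using SEIS01, SEIS02, SEIS04 (subtract circle equations pairwise → linear system) gives (x, y) ≈ (-27.6, 69.6).
Distances from that point to each station vs reported:
  SEIS01: calculated 128.0 vs reported 128.0 → residual 0.0 km
  SEIS02: calculated 136.7 vs reported 136.7 → residual 0.0 km
  SEIS03: calculated 168.3 vs reported 120.2 → residual 48.1 km
  SEIS04: calculated 197.8 vs reported 197.8 → residual 0.0 km
SEIS01, SEIS02, SEIS04 are mutually consistent (residuals ≈ 0); SEIS03 is off by 48.1 km.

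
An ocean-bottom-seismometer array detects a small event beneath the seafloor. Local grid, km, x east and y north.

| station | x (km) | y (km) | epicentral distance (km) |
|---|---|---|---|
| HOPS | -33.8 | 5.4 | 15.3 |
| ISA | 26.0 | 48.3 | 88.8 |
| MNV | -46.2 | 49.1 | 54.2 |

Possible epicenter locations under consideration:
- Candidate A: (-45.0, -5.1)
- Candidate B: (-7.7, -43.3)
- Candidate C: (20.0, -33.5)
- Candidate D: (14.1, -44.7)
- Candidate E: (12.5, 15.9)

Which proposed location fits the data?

For each candidate, compare |candidate − station| to the reported distance:
Candidate A: residuals HOPS 0.1, ISA 0.0, MNV 0.0 → max 0.1 km
Candidate B: residuals HOPS 40.0, ISA 8.8, MNV 45.9 → max 45.9 km
Candidate C: residuals HOPS 51.1, ISA 6.8, MNV 51.7 → max 51.7 km
Candidate D: residuals HOPS 54.0, ISA 5.0, MNV 57.3 → max 57.3 km
Candidate E: residuals HOPS 32.2, ISA 53.7, MNV 13.2 → max 53.7 km
Only Candidate A has all residuals ≈ 0.

Candidate A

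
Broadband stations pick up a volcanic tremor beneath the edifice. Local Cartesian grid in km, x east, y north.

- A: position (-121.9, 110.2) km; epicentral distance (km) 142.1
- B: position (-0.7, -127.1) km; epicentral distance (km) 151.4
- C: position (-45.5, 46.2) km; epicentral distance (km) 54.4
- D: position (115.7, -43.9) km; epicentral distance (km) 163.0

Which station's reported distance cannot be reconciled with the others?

Solve using three stations at a time. Using A, C, D (subtract circle equations pairwise → linear system) gives (x, y) ≈ (-43.5, -8.4).
Distances from that point to each station vs reported:
  A: calculated 142.2 vs reported 142.1 → residual 0.1 km
  B: calculated 126.2 vs reported 151.4 → residual 25.2 km
  C: calculated 54.7 vs reported 54.4 → residual 0.3 km
  D: calculated 163.1 vs reported 163.0 → residual 0.1 km
A, C, D are mutually consistent (residuals ≈ 0); B is off by 25.2 km.

B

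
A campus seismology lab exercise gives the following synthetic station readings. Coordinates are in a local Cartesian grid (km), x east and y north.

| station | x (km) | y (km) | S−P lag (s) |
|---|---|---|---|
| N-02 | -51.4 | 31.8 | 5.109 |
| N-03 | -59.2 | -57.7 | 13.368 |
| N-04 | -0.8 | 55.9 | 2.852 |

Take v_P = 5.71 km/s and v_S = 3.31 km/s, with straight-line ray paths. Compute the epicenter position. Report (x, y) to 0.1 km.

Distance from S−P lag: d = Δt · v_P v_S / (v_P − v_S) = Δt · (5.71·3.31)/(5.71−3.31) ≈ 7.8750·Δt.
So d_N-02 = 40.23, d_N-03 = 105.27, d_N-04 = 22.46 km.
Circle about each station: (x + 51.4)² + (y − 31.8)² = 40.23²; (x + 59.2)² + (y + 57.7)² = 105.27²; (x + 0.8)² + (y − 55.9)² = 22.46².
Subtracting pairs of circle equations eliminates x²+y² and gives linear equations (the radical axes):
-15.6 x − 179.0 y = -6282.59
101.2 x + 48.2 y = 586.25
Solving the 2×2 system: x ≈ -11.4, y ≈ 36.1 km.

(-11.4, 36.1)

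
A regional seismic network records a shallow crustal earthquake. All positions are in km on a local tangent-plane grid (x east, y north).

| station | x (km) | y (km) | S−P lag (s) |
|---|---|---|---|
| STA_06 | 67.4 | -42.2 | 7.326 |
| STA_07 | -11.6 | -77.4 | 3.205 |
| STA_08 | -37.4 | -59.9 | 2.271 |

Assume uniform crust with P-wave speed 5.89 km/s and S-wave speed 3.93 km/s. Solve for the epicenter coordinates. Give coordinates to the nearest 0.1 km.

x ≈ -19.1 km, y ≈ -40.3 km

Distance from S−P lag: d = Δt · v_P v_S / (v_P − v_S) = Δt · (5.89·3.93)/(5.89−3.93) ≈ 11.8101·Δt.
So d_STA_06 = 86.52, d_STA_07 = 37.85, d_STA_08 = 26.82 km.
Circle about each station: (x − 67.4)² + (y + 42.2)² = 86.52²; (x + 11.6)² + (y + 77.4)² = 37.85²; (x + 37.4)² + (y + 59.9)² = 26.82².
Subtracting the STA_06 equation from the STA_07 and STA_08 equations removes the quadratic terms:
-158.0 x − 70.4 y = 5854.81
-209.6 x − 35.4 y = 5429.57
Solving the 2×2 system: x ≈ -19.1, y ≈ -40.3 km.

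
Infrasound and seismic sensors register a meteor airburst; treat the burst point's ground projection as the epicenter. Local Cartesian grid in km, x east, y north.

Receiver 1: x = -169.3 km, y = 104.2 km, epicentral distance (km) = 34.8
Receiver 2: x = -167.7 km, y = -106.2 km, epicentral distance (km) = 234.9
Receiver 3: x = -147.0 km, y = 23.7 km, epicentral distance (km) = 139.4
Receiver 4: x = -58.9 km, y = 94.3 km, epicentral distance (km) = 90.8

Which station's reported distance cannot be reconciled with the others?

Receiver 3

Solve using three stations at a time. Using Receiver 1, Receiver 2, Receiver 4 (subtract circle equations pairwise → linear system) gives (x, y) ≈ (-143.4, 127.4).
Distances from that point to each station vs reported:
  Receiver 1: calculated 34.8 vs reported 34.8 → residual 0.0 km
  Receiver 2: calculated 234.9 vs reported 234.9 → residual 0.0 km
  Receiver 3: calculated 103.8 vs reported 139.4 → residual 35.6 km
  Receiver 4: calculated 90.8 vs reported 90.8 → residual 0.0 km
Receiver 1, Receiver 2, Receiver 4 are mutually consistent (residuals ≈ 0); Receiver 3 is off by 35.6 km.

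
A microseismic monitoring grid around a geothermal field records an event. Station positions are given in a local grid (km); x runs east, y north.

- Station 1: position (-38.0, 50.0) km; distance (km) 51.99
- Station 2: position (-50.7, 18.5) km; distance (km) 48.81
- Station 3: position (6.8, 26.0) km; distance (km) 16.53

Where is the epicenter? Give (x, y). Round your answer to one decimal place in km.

Circle about each station: (x + 38.0)² + (y − 50.0)² = 51.99²; (x + 50.7)² + (y − 18.5)² = 48.81²; (x − 6.8)² + (y − 26.0)² = 16.53².
Subtracting pairs of circle equations eliminates x²+y² and gives linear equations (the radical axes):
-25.4 x − 63.0 y = -710.72
89.6 x − 48.0 y = -792.04
Solving the 2×2 system: x ≈ -2.3, y ≈ 12.2 km.
Check against Station 1 (with the unrounded x, y): √((x + 38.0)²+(y − 50.0)²) = 51.99 ≈ 51.99 km. ✓

x ≈ -2.3 km, y ≈ 12.2 km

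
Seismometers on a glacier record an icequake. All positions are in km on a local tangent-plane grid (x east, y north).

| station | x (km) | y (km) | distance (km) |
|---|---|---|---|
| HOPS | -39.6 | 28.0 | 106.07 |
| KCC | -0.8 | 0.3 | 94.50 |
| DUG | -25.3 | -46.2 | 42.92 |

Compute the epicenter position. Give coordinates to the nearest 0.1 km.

Circle about each station: (x + 39.6)² + (y − 28.0)² = 106.07²; (x + 0.8)² + (y − 0.3)² = 94.50²; (x + 25.3)² + (y + 46.2)² = 42.92².
Subtracting the HOPS equation from the KCC and DUG equations removes the quadratic terms:
77.6 x − 55.4 y = -30.84
28.6 x − 148.4 y = 9831.09
Solving the 2×2 system: x ≈ -55.3, y ≈ -76.9 km.

x ≈ -55.3 km, y ≈ -76.9 km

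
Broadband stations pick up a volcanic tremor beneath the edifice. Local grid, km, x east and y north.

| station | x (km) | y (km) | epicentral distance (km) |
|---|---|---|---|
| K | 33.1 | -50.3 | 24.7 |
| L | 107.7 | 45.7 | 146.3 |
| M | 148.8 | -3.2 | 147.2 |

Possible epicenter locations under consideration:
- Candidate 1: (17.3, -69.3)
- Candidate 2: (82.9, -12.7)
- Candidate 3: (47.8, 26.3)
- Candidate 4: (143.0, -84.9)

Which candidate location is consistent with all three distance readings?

For each candidate, compare |candidate − station| to the reported distance:
Candidate 1: residuals K 0.0, L 0.0, M 0.0 → max 0.0 km
Candidate 2: residuals K 37.7, L 82.9, M 80.6 → max 82.9 km
Candidate 3: residuals K 53.3, L 83.3, M 42.0 → max 83.3 km
Candidate 4: residuals K 90.5, L 11.0, M 65.3 → max 90.5 km
Only Candidate 1 has all residuals ≈ 0.

Candidate 1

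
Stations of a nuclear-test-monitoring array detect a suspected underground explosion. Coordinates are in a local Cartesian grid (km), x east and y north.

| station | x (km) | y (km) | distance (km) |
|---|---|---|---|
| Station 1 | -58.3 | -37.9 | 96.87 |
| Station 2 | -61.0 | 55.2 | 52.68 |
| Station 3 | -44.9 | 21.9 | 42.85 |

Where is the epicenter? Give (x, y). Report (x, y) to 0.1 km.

Circle about each station: (x + 58.3)² + (y + 37.9)² = 96.87²; (x + 61.0)² + (y − 55.2)² = 52.68²; (x + 44.9)² + (y − 21.9)² = 42.85².
Subtracting the Station 1 equation from the Station 2 and Station 3 equations removes the quadratic terms:
-5.4 x + 186.2 y = 8541.35
26.8 x + 119.6 y = 5207.99
Solving the 2×2 system: x ≈ -9.2, y ≈ 45.6 km.
Check against Station 1 (with the unrounded x, y): √((x + 58.3)²+(y + 37.9)²) = 96.87 ≈ 96.87 km. ✓

(-9.2, 45.6)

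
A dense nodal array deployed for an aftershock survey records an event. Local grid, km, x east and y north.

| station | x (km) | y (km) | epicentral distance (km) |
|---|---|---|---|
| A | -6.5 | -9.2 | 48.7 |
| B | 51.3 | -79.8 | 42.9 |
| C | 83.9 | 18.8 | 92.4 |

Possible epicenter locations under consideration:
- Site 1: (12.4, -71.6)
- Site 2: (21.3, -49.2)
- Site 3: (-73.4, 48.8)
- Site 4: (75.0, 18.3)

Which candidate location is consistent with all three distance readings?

Site 2

For each candidate, compare |candidate − station| to the reported distance:
Site 1: residuals A 16.5, B 3.1, C 22.9 → max 22.9 km
Site 2: residuals A 0.0, B 0.0, C 0.0 → max 0.0 km
Site 3: residuals A 39.8, B 136.2, C 67.7 → max 136.2 km
Site 4: residuals A 37.3, B 58.0, C 83.5 → max 83.5 km
Only Site 2 has all residuals ≈ 0.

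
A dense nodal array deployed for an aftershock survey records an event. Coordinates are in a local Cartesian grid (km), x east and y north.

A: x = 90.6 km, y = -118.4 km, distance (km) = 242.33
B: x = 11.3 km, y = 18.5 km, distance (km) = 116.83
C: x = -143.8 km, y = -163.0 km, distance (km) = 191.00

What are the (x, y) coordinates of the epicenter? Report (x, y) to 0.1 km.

Circle about each station: (x − 90.6)² + (y + 118.4)² = 242.33²; (x − 11.3)² + (y − 18.5)² = 116.83²; (x + 143.8)² + (y + 163.0)² = 191.00².
Subtracting the A equation from the B and C equations removes the quadratic terms:
-158.6 x + 273.8 y = 23317.60
-468.8 x − 89.2 y = 47263.35
Solving the 2×2 system: x ≈ -105.4, y ≈ 24.1 km.
Check against A (with the unrounded x, y): √((x − 90.6)²+(y + 118.4)²) = 242.33 ≈ 242.33 km. ✓

-105.4 km east, 24.1 km north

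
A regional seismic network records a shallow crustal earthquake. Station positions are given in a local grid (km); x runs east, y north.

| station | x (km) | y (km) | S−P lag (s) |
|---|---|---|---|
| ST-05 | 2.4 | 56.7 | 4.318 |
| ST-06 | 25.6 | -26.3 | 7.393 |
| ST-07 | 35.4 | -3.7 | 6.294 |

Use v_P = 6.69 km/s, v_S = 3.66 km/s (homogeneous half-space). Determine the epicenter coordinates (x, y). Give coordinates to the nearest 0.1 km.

Distance from S−P lag: d = Δt · v_P v_S / (v_P − v_S) = Δt · (6.69·3.66)/(6.69−3.66) ≈ 8.0810·Δt.
So d_ST-05 = 34.89, d_ST-06 = 59.74, d_ST-07 = 50.86 km.
Circle about each station: (x − 2.4)² + (y − 56.7)² = 34.89²; (x − 25.6)² + (y + 26.3)² = 59.74²; (x − 35.4)² + (y + 3.7)² = 50.86².
Subtracting pairs of circle equations eliminates x²+y² and gives linear equations (the radical axes):
46.4 x − 166.0 y = -4225.16
66.0 x − 120.8 y = -3323.23
Solving the 2×2 system: x ≈ -7.7, y ≈ 23.3 km.

-7.7 km east, 23.3 km north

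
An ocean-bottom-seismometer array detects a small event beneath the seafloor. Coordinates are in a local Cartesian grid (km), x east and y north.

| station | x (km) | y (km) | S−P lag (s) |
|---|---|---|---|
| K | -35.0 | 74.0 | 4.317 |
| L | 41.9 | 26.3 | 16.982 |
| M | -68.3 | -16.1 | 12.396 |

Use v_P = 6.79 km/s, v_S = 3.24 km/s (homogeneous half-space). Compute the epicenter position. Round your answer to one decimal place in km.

(-57.8, 60.0)

Distance from S−P lag: d = Δt · v_P v_S / (v_P − v_S) = Δt · (6.79·3.24)/(6.79−3.24) ≈ 6.1971·Δt.
So d_K = 26.75, d_L = 105.24, d_M = 76.82 km.
Circle about each station: (x + 35.0)² + (y − 74.0)² = 26.75²; (x − 41.9)² + (y − 26.3)² = 105.24²; (x + 68.3)² + (y + 16.1)² = 76.82².
Subtracting the K equation from the L and M equations removes the quadratic terms:
153.8 x − 95.4 y = -14613.60
-66.6 x − 180.2 y = -6962.65
Solving the 2×2 system: x ≈ -57.8, y ≈ 60.0 km.
Check against K (with the unrounded x, y): √((x + 35.0)²+(y − 74.0)²) = 26.75 ≈ 26.75 km. ✓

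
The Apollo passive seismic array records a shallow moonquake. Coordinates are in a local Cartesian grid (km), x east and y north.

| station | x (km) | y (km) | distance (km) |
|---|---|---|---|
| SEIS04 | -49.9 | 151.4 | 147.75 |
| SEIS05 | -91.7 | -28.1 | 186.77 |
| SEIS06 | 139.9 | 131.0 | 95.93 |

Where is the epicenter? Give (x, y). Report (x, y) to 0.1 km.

Circle about each station: (x + 49.9)² + (y − 151.4)² = 147.75²; (x + 91.7)² + (y + 28.1)² = 186.77²; (x − 139.9)² + (y − 131.0)² = 95.93².
Subtracting pairs of circle equations eliminates x²+y² and gives linear equations (the radical axes):
-83.6 x − 359.0 y = -29266.44
379.6 x − 40.8 y = 23948.54
Solving the 2×2 system: x ≈ 70.1, y ≈ 65.2 km.
Check against SEIS04 (with the unrounded x, y): √((x + 49.9)²+(y − 151.4)²) = 147.75 ≈ 147.75 km. ✓

x ≈ 70.1 km, y ≈ 65.2 km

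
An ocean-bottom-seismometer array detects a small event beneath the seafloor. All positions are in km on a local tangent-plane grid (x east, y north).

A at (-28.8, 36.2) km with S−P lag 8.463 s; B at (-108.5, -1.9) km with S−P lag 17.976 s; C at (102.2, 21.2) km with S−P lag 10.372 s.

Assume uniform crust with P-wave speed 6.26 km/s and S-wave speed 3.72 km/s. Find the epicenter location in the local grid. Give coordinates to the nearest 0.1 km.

Distance from S−P lag: d = Δt · v_P v_S / (v_P − v_S) = Δt · (6.26·3.72)/(6.26−3.72) ≈ 9.1682·Δt.
So d_A = 77.59, d_B = 164.81, d_C = 95.09 km.
Circle about each station: (x + 28.8)² + (y − 36.2)² = 77.59²; (x + 108.5)² + (y + 1.9)² = 164.81²; (x − 102.2)² + (y − 21.2)² = 95.09².
Subtracting pairs of circle equations eliminates x²+y² and gives linear equations (the radical axes):
-159.4 x − 76.2 y = -11506.15
262.0 x − 30.0 y = 5732.50
Solving the 2×2 system: x ≈ 31.6, y ≈ 84.9 km.

(31.6, 84.9)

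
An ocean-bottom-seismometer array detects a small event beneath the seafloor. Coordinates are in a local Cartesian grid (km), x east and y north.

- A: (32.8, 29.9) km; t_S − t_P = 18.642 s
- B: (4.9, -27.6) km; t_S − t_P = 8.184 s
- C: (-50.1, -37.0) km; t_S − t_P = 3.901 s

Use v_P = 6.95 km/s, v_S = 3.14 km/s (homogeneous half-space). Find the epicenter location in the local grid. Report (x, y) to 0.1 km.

(-34.5, -53.0)

Distance from S−P lag: d = Δt · v_P v_S / (v_P − v_S) = Δt · (6.95·3.14)/(6.95−3.14) ≈ 5.7278·Δt.
So d_A = 106.78, d_B = 46.88, d_C = 22.34 km.
Circle about each station: (x − 32.8)² + (y − 29.9)² = 106.78²; (x − 4.9)² + (y + 27.6)² = 46.88²; (x + 50.1)² + (y + 37.0)² = 22.34².
Subtracting pairs of circle equations eliminates x²+y² and gives linear equations (the radical axes):
-55.8 x − 115.0 y = 8020.15
-165.8 x − 133.8 y = 12812.05
Solving the 2×2 system: x ≈ -34.5, y ≈ -53.0 km.
Check against A (with the unrounded x, y): √((x − 32.8)²+(y − 29.9)²) = 106.78 ≈ 106.78 km. ✓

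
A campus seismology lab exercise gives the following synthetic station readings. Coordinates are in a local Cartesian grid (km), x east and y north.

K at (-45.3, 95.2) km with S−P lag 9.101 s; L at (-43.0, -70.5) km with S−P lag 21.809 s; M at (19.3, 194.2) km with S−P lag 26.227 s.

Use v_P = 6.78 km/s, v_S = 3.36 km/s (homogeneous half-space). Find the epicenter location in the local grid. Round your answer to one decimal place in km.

Distance from S−P lag: d = Δt · v_P v_S / (v_P − v_S) = Δt · (6.78·3.36)/(6.78−3.36) ≈ 6.6611·Δt.
So d_K = 60.62, d_L = 145.27, d_M = 174.70 km.
Circle about each station: (x + 45.3)² + (y − 95.2)² = 60.62²; (x + 43.0)² + (y + 70.5)² = 145.27²; (x − 19.3)² + (y − 194.2)² = 174.70².
Subtracting the K equation from the L and M equations removes the quadratic terms:
4.6 x − 331.4 y = -21724.47
129.2 x + 198.0 y = 125.69
Solving the 2×2 system: x ≈ -97.4, y ≈ 64.2 km.
Check against K (with the unrounded x, y): √((x + 45.3)²+(y − 95.2)²) = 60.64 ≈ 60.62 km. ✓

x ≈ -97.4 km, y ≈ 64.2 km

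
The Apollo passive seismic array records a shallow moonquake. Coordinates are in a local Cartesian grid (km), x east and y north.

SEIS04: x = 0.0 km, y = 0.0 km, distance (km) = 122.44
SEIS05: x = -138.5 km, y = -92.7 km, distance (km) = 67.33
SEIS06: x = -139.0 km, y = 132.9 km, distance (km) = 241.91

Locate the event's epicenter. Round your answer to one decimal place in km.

Circle about each station: x² + y² = 122.44²; (x + 138.5)² + (y + 92.7)² = 67.33²; (x + 139.0)² + (y − 132.9)² = 241.91².
Subtracting pairs of circle equations eliminates x²+y² and gives linear equations (the radical axes):
-277.0 x − 185.4 y = 38233.76
-278.0 x + 265.8 y = -6545.48
Solving the 2×2 system: x ≈ -71.5, y ≈ -99.4 km.

-71.5 km east, -99.4 km north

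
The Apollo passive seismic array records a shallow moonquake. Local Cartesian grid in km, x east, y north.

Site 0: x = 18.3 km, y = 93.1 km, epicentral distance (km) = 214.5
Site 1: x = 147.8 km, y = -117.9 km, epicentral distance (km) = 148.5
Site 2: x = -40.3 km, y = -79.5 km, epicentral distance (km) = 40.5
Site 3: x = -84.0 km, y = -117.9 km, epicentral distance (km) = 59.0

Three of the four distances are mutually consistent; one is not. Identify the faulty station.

Solve using three stations at a time. Using Site 0, Site 2, Site 3 (subtract circle equations pairwise → linear system) gives (x, y) ≈ (-25.0, -117.0).
Distances from that point to each station vs reported:
  Site 0: calculated 214.5 vs reported 214.5 → residual 0.0 km
  Site 1: calculated 172.8 vs reported 148.5 → residual 24.3 km
  Site 2: calculated 40.5 vs reported 40.5 → residual 0.0 km
  Site 3: calculated 59.0 vs reported 59.0 → residual 0.0 km
Site 0, Site 2, Site 3 are mutually consistent (residuals ≈ 0); Site 1 is off by 24.3 km.

Site 1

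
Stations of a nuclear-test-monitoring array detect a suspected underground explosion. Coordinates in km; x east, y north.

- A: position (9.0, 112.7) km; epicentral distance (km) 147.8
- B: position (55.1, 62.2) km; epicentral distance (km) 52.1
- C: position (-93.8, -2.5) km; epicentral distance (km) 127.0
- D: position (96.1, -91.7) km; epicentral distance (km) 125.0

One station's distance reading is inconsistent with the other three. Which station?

A

Solve using three stations at a time. Using B, C, D (subtract circle equations pairwise → linear system) gives (x, y) ≈ (31.9, 15.6).
Distances from that point to each station vs reported:
  A: calculated 99.8 vs reported 147.8 → residual 48.0 km
  B: calculated 52.1 vs reported 52.1 → residual 0.0 km
  C: calculated 127.0 vs reported 127.0 → residual 0.0 km
  D: calculated 125.0 vs reported 125.0 → residual 0.0 km
B, C, D are mutually consistent (residuals ≈ 0); A is off by 48.0 km.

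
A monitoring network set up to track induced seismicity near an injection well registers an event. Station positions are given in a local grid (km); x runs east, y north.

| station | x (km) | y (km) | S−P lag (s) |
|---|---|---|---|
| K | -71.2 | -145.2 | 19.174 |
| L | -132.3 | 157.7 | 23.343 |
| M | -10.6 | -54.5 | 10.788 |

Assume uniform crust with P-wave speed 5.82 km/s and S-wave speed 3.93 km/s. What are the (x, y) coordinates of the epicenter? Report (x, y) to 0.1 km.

Distance from S−P lag: d = Δt · v_P v_S / (v_P − v_S) = Δt · (5.82·3.93)/(5.82−3.93) ≈ 12.1019·Δt.
So d_K = 232.04, d_L = 282.49, d_M = 130.56 km.
Circle about each station: (x + 71.2)² + (y + 145.2)² = 232.04²; (x + 132.3)² + (y − 157.7)² = 282.49²; (x + 10.6)² + (y + 54.5)² = 130.56².
Subtracting pairs of circle equations eliminates x²+y² and gives linear equations (the radical axes):
-122.2 x + 605.8 y = -9737.94
121.2 x + 181.4 y = 13726.78
Solving the 2×2 system: x ≈ 105.5, y ≈ 5.2 km.

x ≈ 105.5 km, y ≈ 5.2 km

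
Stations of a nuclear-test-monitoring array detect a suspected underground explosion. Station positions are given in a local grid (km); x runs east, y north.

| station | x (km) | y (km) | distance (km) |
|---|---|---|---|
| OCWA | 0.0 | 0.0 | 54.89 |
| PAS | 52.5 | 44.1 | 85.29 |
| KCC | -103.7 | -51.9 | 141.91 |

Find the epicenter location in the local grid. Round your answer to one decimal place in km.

x ≈ 37.7 km, y ≈ -39.9 km

Circle about each station: x² + y² = 54.89²; (x − 52.5)² + (y − 44.1)² = 85.29²; (x + 103.7)² + (y + 51.9)² = 141.91².
Subtracting pairs of circle equations eliminates x²+y² and gives linear equations (the radical axes):
105.0 x + 88.2 y = 439.59
-207.4 x − 103.8 y = -3678.24
Solving the 2×2 system: x ≈ 37.7, y ≈ -39.9 km.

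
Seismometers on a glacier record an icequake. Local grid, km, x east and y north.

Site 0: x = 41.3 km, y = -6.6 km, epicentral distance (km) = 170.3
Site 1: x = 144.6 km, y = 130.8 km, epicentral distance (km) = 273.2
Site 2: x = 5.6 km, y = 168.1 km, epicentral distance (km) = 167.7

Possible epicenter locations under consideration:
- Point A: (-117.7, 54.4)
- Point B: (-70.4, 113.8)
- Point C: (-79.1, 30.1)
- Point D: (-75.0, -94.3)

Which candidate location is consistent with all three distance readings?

Point A

For each candidate, compare |candidate − station| to the reported distance:
Point A: residuals Site 0 0.0, Site 1 0.0, Site 2 0.0 → max 0.0 km
Point B: residuals Site 0 6.1, Site 1 57.5, Site 2 74.3 → max 74.3 km
Point C: residuals Site 0 44.4, Site 1 27.9, Site 2 5.8 → max 44.4 km
Point D: residuals Site 0 24.6, Site 1 41.3, Site 2 106.8 → max 106.8 km
Only Point A has all residuals ≈ 0.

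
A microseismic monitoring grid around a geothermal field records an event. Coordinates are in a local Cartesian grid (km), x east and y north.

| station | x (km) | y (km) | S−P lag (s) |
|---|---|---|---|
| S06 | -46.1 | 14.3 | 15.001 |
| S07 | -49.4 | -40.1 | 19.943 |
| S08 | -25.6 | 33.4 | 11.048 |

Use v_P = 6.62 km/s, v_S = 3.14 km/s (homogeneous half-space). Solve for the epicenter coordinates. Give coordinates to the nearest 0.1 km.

(40.2, 38.4)

Distance from S−P lag: d = Δt · v_P v_S / (v_P − v_S) = Δt · (6.62·3.14)/(6.62−3.14) ≈ 5.9732·Δt.
So d_S06 = 89.60, d_S07 = 119.12, d_S08 = 65.99 km.
Circle about each station: (x + 46.1)² + (y − 14.3)² = 89.60²; (x + 49.4)² + (y + 40.1)² = 119.12²; (x + 25.6)² + (y − 33.4)² = 65.99².
Subtracting pairs of circle equations eliminates x²+y² and gives linear equations (the radical axes):
-6.6 x − 108.8 y = -4442.74
41.0 x + 38.2 y = 3114.70
Solving the 2×2 system: x ≈ 40.2, y ≈ 38.4 km.
Check against S06 (with the unrounded x, y): √((x + 46.1)²+(y − 14.3)²) = 89.60 ≈ 89.60 km. ✓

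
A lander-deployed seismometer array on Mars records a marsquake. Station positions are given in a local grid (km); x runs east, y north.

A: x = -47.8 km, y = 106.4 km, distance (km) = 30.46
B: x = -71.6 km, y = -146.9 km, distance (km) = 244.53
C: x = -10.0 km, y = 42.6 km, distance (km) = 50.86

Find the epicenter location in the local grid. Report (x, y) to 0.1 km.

Circle about each station: (x + 47.8)² + (y − 106.4)² = 30.46²; (x + 71.6)² + (y + 146.9)² = 244.53²; (x + 10.0)² + (y − 42.6)² = 50.86².
Subtracting the A equation from the B and C equations removes the quadratic terms:
-47.6 x − 506.6 y = -45766.74
75.6 x − 127.6 y = -13349.97
Solving the 2×2 system: x ≈ -20.8, y ≈ 92.3 km.

x ≈ -20.8 km, y ≈ 92.3 km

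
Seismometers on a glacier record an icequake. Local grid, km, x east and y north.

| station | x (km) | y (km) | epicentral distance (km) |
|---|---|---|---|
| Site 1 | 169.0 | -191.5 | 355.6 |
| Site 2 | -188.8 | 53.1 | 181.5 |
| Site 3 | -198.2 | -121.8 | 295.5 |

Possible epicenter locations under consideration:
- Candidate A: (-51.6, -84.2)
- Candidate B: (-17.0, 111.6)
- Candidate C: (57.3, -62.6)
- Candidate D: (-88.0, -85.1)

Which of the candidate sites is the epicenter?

Candidate B

For each candidate, compare |candidate − station| to the reported distance:
Candidate A: residuals Site 1 110.3, Site 2 12.6, Site 3 144.2 → max 144.2 km
Candidate B: residuals Site 1 0.0, Site 2 0.0, Site 3 0.0 → max 0.0 km
Candidate C: residuals Site 1 185.0, Site 2 90.4, Site 3 33.2 → max 185.0 km
Candidate D: residuals Site 1 77.4, Site 2 10.4, Site 3 179.3 → max 179.3 km
Only Candidate B has all residuals ≈ 0.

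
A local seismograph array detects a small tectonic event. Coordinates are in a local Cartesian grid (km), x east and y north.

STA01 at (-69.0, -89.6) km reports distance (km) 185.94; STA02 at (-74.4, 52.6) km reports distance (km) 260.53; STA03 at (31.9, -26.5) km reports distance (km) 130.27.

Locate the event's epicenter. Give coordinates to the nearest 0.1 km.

x ≈ 112.8 km, y ≈ -128.6 km

Circle about each station: (x + 69.0)² + (y + 89.6)² = 185.94²; (x + 74.4)² + (y − 52.6)² = 260.53²; (x − 31.9)² + (y + 26.5)² = 130.27².
Subtracting the STA01 equation from the STA02 and STA03 equations removes the quadratic terms:
-10.8 x + 284.4 y = -37789.24
201.8 x + 126.2 y = 6534.11
Solving the 2×2 system: x ≈ 112.8, y ≈ -128.6 km.
Check against STA01 (with the unrounded x, y): √((x + 69.0)²+(y + 89.6)²) = 185.93 ≈ 185.94 km. ✓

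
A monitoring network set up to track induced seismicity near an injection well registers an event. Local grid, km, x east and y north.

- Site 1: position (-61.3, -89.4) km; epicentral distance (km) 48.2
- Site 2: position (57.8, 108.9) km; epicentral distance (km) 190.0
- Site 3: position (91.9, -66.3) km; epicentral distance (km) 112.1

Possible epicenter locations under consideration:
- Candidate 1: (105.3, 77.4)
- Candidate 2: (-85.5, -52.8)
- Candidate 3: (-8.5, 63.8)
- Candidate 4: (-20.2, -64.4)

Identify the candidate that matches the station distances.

For each candidate, compare |candidate − station| to the reported distance:
Candidate 1: residuals Site 1 187.5, Site 2 133.0, Site 3 32.2 → max 187.5 km
Candidate 2: residuals Site 1 4.3, Site 2 26.1, Site 3 65.8 → max 65.8 km
Candidate 3: residuals Site 1 113.8, Site 2 109.8, Site 3 52.2 → max 113.8 km
Candidate 4: residuals Site 1 0.1, Site 2 0.0, Site 3 0.0 → max 0.1 km
Only Candidate 4 has all residuals ≈ 0.

Candidate 4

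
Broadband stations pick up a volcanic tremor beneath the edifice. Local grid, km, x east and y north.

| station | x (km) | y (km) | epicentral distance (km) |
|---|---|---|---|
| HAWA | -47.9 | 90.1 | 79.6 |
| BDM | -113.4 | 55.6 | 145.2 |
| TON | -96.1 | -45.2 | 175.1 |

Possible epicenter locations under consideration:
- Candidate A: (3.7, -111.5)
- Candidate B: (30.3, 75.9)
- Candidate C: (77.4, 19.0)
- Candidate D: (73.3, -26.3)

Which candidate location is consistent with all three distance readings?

Candidate B

For each candidate, compare |candidate − station| to the reported distance:
Candidate A: residuals HAWA 128.5, BDM 58.8, TON 55.3 → max 128.5 km
Candidate B: residuals HAWA 0.1, BDM 0.1, TON 0.1 → max 0.1 km
Candidate C: residuals HAWA 64.5, BDM 49.1, TON 9.9 → max 64.5 km
Candidate D: residuals HAWA 88.4, BDM 58.7, TON 4.6 → max 88.4 km
Only Candidate B has all residuals ≈ 0.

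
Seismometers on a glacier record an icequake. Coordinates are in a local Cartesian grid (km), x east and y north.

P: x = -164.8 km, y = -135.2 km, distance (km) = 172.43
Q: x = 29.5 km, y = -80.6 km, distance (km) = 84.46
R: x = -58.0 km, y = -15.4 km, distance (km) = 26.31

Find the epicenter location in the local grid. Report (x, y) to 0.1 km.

-33.1 km east, -23.9 km north

Circle about each station: (x + 164.8)² + (y + 135.2)² = 172.43²; (x − 29.5)² + (y + 80.6)² = 84.46²; (x + 58.0)² + (y + 15.4)² = 26.31².
Subtracting the P equation from the Q and R equations removes the quadratic terms:
388.6 x + 109.2 y = -15472.86
213.6 x + 239.6 y = -12797.03
Solving the 2×2 system: x ≈ -33.1, y ≈ -23.9 km.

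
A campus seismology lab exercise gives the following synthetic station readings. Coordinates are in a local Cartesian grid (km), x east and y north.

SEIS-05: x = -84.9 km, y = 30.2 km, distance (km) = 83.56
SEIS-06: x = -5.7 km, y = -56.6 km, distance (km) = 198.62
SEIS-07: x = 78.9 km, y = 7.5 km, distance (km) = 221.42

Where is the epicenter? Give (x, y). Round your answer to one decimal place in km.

-119.2 km east, 106.4 km north

Circle about each station: (x + 84.9)² + (y − 30.2)² = 83.56²; (x + 5.7)² + (y + 56.6)² = 198.62²; (x − 78.9)² + (y − 7.5)² = 221.42².
Subtracting the SEIS-05 equation from the SEIS-06 and SEIS-07 equations removes the quadratic terms:
158.4 x − 173.6 y = -37351.63
327.6 x − 45.4 y = -43883.13
Solving the 2×2 system: x ≈ -119.2, y ≈ 106.4 km.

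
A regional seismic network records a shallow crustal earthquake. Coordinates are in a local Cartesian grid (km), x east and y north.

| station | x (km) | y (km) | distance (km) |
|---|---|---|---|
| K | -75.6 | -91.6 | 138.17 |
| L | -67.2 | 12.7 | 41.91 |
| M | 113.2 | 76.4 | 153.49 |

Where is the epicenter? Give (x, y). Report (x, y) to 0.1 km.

Circle about each station: (x + 75.6)² + (y + 91.6)² = 138.17²; (x + 67.2)² + (y − 12.7)² = 41.91²; (x − 113.2)² + (y − 76.4)² = 153.49².
Subtracting pairs of circle equations eliminates x²+y² and gives linear equations (the radical axes):
16.8 x + 208.6 y = 7905.71
377.6 x + 336.0 y = 77.05
Solving the 2×2 system: x ≈ -36.1, y ≈ 40.8 km.

-36.1 km east, 40.8 km north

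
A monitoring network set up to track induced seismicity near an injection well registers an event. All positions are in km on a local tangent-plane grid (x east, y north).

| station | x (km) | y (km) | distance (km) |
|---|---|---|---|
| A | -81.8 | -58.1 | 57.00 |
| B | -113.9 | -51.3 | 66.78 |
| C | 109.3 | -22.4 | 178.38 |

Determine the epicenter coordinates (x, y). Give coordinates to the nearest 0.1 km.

Circle about each station: (x + 81.8)² + (y + 58.1)² = 57.00²; (x + 113.9)² + (y + 51.3)² = 66.78²; (x − 109.3)² + (y + 22.4)² = 178.38².
Subtracting the A equation from the B and C equations removes the quadratic terms:
-64.2 x + 13.6 y = 4327.48
382.2 x + 71.4 y = -26189.02
Solving the 2×2 system: x ≈ -68.0, y ≈ -2.8 km.

-68.0 km east, -2.8 km north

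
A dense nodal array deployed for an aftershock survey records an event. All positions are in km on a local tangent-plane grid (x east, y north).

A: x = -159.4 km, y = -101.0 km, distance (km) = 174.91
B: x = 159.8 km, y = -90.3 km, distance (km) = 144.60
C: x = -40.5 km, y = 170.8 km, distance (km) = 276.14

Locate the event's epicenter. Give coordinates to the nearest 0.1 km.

15.5 km east, -99.6 km north

Circle about each station: (x + 159.4)² + (y + 101.0)² = 174.91²; (x − 159.8)² + (y + 90.3)² = 144.60²; (x + 40.5)² + (y − 170.8)² = 276.14².
Subtracting the A equation from the B and C equations removes the quadratic terms:
638.4 x + 21.4 y = 7765.12
237.8 x + 543.6 y = -50456.26
Solving the 2×2 system: x ≈ 15.5, y ≈ -99.6 km.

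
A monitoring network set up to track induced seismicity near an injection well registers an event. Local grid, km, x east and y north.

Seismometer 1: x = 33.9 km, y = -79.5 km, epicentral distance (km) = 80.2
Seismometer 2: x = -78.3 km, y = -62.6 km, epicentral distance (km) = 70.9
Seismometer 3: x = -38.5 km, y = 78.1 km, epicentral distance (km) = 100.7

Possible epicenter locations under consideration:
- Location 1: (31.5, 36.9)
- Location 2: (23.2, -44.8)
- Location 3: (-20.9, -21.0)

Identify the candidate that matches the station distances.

Location 3

For each candidate, compare |candidate − station| to the reported distance:
Location 1: residuals Seismometer 1 36.2, Seismometer 2 77.3, Seismometer 3 19.5 → max 77.3 km
Location 2: residuals Seismometer 1 43.9, Seismometer 2 32.1, Seismometer 3 36.8 → max 43.9 km
Location 3: residuals Seismometer 1 0.0, Seismometer 2 0.0, Seismometer 3 0.0 → max 0.0 km
Only Location 3 has all residuals ≈ 0.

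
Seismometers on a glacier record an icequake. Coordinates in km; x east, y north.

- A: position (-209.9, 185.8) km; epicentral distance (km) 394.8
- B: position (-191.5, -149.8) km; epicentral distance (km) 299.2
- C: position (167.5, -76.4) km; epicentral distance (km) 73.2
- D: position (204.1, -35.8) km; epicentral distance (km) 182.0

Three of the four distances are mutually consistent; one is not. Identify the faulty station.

Solve using three stations at a time. Using A, B, C (subtract circle equations pairwise → linear system) gives (x, y) ≈ (95.3, -64.6).
Distances from that point to each station vs reported:
  A: calculated 394.8 vs reported 394.8 → residual 0.0 km
  B: calculated 299.2 vs reported 299.2 → residual 0.0 km
  C: calculated 73.1 vs reported 73.2 → residual 0.1 km
  D: calculated 112.5 vs reported 182.0 → residual 69.5 km
A, B, C are mutually consistent (residuals ≈ 0); D is off by 69.5 km.

D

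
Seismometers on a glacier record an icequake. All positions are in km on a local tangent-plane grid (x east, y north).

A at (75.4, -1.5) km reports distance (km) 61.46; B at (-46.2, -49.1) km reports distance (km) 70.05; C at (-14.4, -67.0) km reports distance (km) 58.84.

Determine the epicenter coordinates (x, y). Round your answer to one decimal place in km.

x ≈ 15.8 km, y ≈ -16.5 km

Circle about each station: (x − 75.4)² + (y + 1.5)² = 61.46²; (x + 46.2)² + (y + 49.1)² = 70.05²; (x + 14.4)² + (y + 67.0)² = 58.84².
Subtracting the A equation from the B and C equations removes the quadratic terms:
-243.2 x − 95.2 y = -2271.83
-179.6 x − 131.0 y = -675.86
Solving the 2×2 system: x ≈ 15.8, y ≈ -16.5 km.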